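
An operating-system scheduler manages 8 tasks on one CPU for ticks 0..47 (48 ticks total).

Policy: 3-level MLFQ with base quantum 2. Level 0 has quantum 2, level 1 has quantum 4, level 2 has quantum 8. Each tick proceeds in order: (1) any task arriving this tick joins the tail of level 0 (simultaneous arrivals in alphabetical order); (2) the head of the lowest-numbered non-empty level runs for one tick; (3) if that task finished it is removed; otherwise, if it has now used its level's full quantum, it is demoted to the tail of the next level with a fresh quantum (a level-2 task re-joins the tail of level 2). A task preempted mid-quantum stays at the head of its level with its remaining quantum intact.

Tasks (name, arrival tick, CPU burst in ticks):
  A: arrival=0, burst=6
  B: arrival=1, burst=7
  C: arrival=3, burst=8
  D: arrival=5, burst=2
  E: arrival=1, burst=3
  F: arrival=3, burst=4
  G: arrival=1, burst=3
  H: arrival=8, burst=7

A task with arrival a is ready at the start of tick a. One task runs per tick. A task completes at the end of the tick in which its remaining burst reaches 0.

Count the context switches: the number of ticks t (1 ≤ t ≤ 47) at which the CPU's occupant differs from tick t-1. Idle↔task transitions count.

t=0: L0/L1/L2 = A/-/- → run A
t=1: L0/L1/L2 = ABEG/-/- → run A
t=2: L0/L1/L2 = BEG/A/- → run B
t=3: L0/L1/L2 = BEGCF/A/- → run B
t=4: L0/L1/L2 = EGCF/AB/- → run E
t=5: L0/L1/L2 = EGCFD/AB/- → run E
t=6: L0/L1/L2 = GCFD/ABE/- → run G
t=7: L0/L1/L2 = GCFD/ABE/- → run G
t=8: L0/L1/L2 = CFDH/ABEG/- → run C
t=9: L0/L1/L2 = CFDH/ABEG/- → run C
t=10: L0/L1/L2 = FDH/ABEGC/- → run F
t=11: L0/L1/L2 = FDH/ABEGC/- → run F
t=12: L0/L1/L2 = DH/ABEGCF/- → run D
t=13: L0/L1/L2 = DH/ABEGCF/- → run D
t=14: L0/L1/L2 = H/ABEGCF/- → run H
t=15: L0/L1/L2 = H/ABEGCF/- → run H
t=16: L0/L1/L2 = -/ABEGCFH/- → run A
t=17: L0/L1/L2 = -/ABEGCFH/- → run A
t=18: L0/L1/L2 = -/ABEGCFH/- → run A
t=19: L0/L1/L2 = -/ABEGCFH/- → run A
t=20: L0/L1/L2 = -/BEGCFH/- → run B
t=21: L0/L1/L2 = -/BEGCFH/- → run B
t=22: L0/L1/L2 = -/BEGCFH/- → run B
t=23: L0/L1/L2 = -/BEGCFH/- → run B
t=24: L0/L1/L2 = -/EGCFH/B → run E
t=25: L0/L1/L2 = -/GCFH/B → run G
t=26: L0/L1/L2 = -/CFH/B → run C
t=27: L0/L1/L2 = -/CFH/B → run C
t=28: L0/L1/L2 = -/CFH/B → run C
t=29: L0/L1/L2 = -/CFH/B → run C
t=30: L0/L1/L2 = -/FH/BC → run F
t=31: L0/L1/L2 = -/FH/BC → run F
t=32: L0/L1/L2 = -/H/BC → run H
t=33: L0/L1/L2 = -/H/BC → run H
t=34: L0/L1/L2 = -/H/BC → run H
t=35: L0/L1/L2 = -/H/BC → run H
t=36: L0/L1/L2 = -/-/BCH → run B
t=37: L0/L1/L2 = -/-/CH → run C
t=38: L0/L1/L2 = -/-/CH → run C
t=39: L0/L1/L2 = -/-/H → run H
t=40: (idle)
t=41: (idle)
t=42: (idle)
t=43: (idle)
t=44: (idle)
t=45: (idle)
t=46: (idle)
t=47: (idle)

context switches = 18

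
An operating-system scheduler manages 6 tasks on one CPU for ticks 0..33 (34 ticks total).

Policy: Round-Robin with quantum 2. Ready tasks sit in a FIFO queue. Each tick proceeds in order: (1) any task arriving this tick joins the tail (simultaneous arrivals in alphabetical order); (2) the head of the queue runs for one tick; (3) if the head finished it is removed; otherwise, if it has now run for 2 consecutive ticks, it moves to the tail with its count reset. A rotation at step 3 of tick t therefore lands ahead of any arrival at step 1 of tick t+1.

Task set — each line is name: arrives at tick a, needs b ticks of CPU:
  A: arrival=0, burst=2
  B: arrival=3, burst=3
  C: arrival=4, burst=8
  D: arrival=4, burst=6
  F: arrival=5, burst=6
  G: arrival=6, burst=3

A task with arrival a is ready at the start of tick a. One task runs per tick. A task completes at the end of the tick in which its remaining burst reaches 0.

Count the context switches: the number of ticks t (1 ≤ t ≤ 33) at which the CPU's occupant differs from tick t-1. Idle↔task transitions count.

context switches = 16

t=0: queue=[A] q_used=0 → run A
t=1: queue=[A] q_used=1 → run A
t=2: (idle)
t=3: queue=[B] q_used=0 → run B
t=4: queue=[B,C,D] q_used=1 → run B
t=5: queue=[C,D,B,F] q_used=0 → run C
t=6: queue=[C,D,B,F,G] q_used=1 → run C
t=7: queue=[D,B,F,G,C] q_used=0 → run D
t=8: queue=[D,B,F,G,C] q_used=1 → run D
t=9: queue=[B,F,G,C,D] q_used=0 → run B
t=10: queue=[F,G,C,D] q_used=0 → run F
t=11: queue=[F,G,C,D] q_used=1 → run F
t=12: queue=[G,C,D,F] q_used=0 → run G
t=13: queue=[G,C,D,F] q_used=1 → run G
t=14: queue=[C,D,F,G] q_used=0 → run C
t=15: queue=[C,D,F,G] q_used=1 → run C
t=16: queue=[D,F,G,C] q_used=0 → run D
t=17: queue=[D,F,G,C] q_used=1 → run D
t=18: queue=[F,G,C,D] q_used=0 → run F
t=19: queue=[F,G,C,D] q_used=1 → run F
t=20: queue=[G,C,D,F] q_used=0 → run G
t=21: queue=[C,D,F] q_used=0 → run C
t=22: queue=[C,D,F] q_used=1 → run C
t=23: queue=[D,F,C] q_used=0 → run D
t=24: queue=[D,F,C] q_used=1 → run D
t=25: queue=[F,C] q_used=0 → run F
t=26: queue=[F,C] q_used=1 → run F
t=27: queue=[C] q_used=0 → run C
t=28: queue=[C] q_used=1 → run C
t=29: (idle)
t=30: (idle)
t=31: (idle)
t=32: (idle)
t=33: (idle)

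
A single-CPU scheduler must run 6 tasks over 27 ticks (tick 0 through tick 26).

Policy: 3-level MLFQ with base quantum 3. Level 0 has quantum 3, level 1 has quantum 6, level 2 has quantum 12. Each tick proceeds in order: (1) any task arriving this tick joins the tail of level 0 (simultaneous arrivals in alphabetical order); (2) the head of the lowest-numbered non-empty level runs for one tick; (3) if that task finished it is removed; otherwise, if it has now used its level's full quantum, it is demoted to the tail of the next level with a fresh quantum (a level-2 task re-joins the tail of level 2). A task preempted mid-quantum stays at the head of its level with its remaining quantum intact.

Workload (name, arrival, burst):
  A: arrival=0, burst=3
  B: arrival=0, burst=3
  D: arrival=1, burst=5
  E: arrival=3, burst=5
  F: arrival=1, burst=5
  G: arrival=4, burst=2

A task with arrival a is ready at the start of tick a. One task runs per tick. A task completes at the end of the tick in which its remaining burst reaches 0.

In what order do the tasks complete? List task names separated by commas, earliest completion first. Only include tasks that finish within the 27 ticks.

completion order = A, B, G, D, F, E

t=0: L0/L1/L2 = AB/-/- → run A
t=1: L0/L1/L2 = ABDF/-/- → run A
t=2: L0/L1/L2 = ABDF/-/- → run A
t=3: L0/L1/L2 = BDFE/-/- → run B
t=4: L0/L1/L2 = BDFEG/-/- → run B
t=5: L0/L1/L2 = BDFEG/-/- → run B
t=6: L0/L1/L2 = DFEG/-/- → run D
t=7: L0/L1/L2 = DFEG/-/- → run D
t=8: L0/L1/L2 = DFEG/-/- → run D
t=9: L0/L1/L2 = FEG/D/- → run F
t=10: L0/L1/L2 = FEG/D/- → run F
t=11: L0/L1/L2 = FEG/D/- → run F
t=12: L0/L1/L2 = EG/DF/- → run E
t=13: L0/L1/L2 = EG/DF/- → run E
t=14: L0/L1/L2 = EG/DF/- → run E
t=15: L0/L1/L2 = G/DFE/- → run G
t=16: L0/L1/L2 = G/DFE/- → run G
t=17: L0/L1/L2 = -/DFE/- → run D
t=18: L0/L1/L2 = -/DFE/- → run D
t=19: L0/L1/L2 = -/FE/- → run F
t=20: L0/L1/L2 = -/FE/- → run F
t=21: L0/L1/L2 = -/E/- → run E
t=22: L0/L1/L2 = -/E/- → run E
t=23: (idle)
t=24: (idle)
t=25: (idle)
t=26: (idle)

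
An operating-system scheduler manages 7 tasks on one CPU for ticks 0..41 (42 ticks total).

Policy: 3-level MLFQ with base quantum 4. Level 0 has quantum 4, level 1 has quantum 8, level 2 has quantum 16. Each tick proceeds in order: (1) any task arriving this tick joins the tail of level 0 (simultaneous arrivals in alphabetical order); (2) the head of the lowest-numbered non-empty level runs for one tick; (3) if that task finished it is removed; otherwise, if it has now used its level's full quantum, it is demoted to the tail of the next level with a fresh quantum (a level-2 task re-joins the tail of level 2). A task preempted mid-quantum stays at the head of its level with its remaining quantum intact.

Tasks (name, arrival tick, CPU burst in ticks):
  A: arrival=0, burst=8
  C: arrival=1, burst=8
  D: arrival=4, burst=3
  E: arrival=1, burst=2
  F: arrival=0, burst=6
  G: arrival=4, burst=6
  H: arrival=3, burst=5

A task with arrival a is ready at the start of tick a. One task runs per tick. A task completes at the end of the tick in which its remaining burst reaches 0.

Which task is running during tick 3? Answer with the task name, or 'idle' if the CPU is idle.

running at tick 3 = A

t=0: L0/L1/L2 = AF/-/- → run A
t=1: L0/L1/L2 = AFCE/-/- → run A
t=2: L0/L1/L2 = AFCE/-/- → run A
t=3: L0/L1/L2 = AFCEH/-/- → run A
t=4: L0/L1/L2 = FCEHDG/A/- → run F
t=5: L0/L1/L2 = FCEHDG/A/- → run F
t=6: L0/L1/L2 = FCEHDG/A/- → run F
t=7: L0/L1/L2 = FCEHDG/A/- → run F
t=8: L0/L1/L2 = CEHDG/AF/- → run C
t=9: L0/L1/L2 = CEHDG/AF/- → run C
t=10: L0/L1/L2 = CEHDG/AF/- → run C
t=11: L0/L1/L2 = CEHDG/AF/- → run C
t=12: L0/L1/L2 = EHDG/AFC/- → run E
t=13: L0/L1/L2 = EHDG/AFC/- → run E
t=14: L0/L1/L2 = HDG/AFC/- → run H
t=15: L0/L1/L2 = HDG/AFC/- → run H
t=16: L0/L1/L2 = HDG/AFC/- → run H
t=17: L0/L1/L2 = HDG/AFC/- → run H
t=18: L0/L1/L2 = DG/AFCH/- → run D
t=19: L0/L1/L2 = DG/AFCH/- → run D
t=20: L0/L1/L2 = DG/AFCH/- → run D
t=21: L0/L1/L2 = G/AFCH/- → run G
t=22: L0/L1/L2 = G/AFCH/- → run G
t=23: L0/L1/L2 = G/AFCH/- → run G
t=24: L0/L1/L2 = G/AFCH/- → run G
t=25: L0/L1/L2 = -/AFCHG/- → run A
t=26: L0/L1/L2 = -/AFCHG/- → run A
t=27: L0/L1/L2 = -/AFCHG/- → run A
t=28: L0/L1/L2 = -/AFCHG/- → run A
t=29: L0/L1/L2 = -/FCHG/- → run F
t=30: L0/L1/L2 = -/FCHG/- → run F
t=31: L0/L1/L2 = -/CHG/- → run C
t=32: L0/L1/L2 = -/CHG/- → run C
t=33: L0/L1/L2 = -/CHG/- → run C
t=34: L0/L1/L2 = -/CHG/- → run C
t=35: L0/L1/L2 = -/HG/- → run H
t=36: L0/L1/L2 = -/G/- → run G
t=37: L0/L1/L2 = -/G/- → run G
t=38: (idle)
t=39: (idle)
t=40: (idle)
t=41: (idle)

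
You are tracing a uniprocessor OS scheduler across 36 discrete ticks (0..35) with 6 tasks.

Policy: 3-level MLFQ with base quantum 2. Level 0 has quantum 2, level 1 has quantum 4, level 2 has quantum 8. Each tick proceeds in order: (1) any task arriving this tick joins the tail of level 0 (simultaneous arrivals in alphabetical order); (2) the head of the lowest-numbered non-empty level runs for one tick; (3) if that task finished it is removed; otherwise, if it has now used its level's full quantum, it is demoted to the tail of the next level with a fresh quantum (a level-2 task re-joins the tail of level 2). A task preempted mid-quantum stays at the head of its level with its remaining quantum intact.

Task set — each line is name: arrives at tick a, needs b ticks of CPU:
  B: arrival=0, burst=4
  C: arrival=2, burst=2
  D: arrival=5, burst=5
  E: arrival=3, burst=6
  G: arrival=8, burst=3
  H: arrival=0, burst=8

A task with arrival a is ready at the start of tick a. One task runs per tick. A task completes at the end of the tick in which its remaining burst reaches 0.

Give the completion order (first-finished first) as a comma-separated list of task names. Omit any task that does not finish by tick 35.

t=0: L0/L1/L2 = BH/-/- → run B
t=1: L0/L1/L2 = BH/-/- → run B
t=2: L0/L1/L2 = HC/B/- → run H
t=3: L0/L1/L2 = HCE/B/- → run H
t=4: L0/L1/L2 = CE/BH/- → run C
t=5: L0/L1/L2 = CED/BH/- → run C
t=6: L0/L1/L2 = ED/BH/- → run E
t=7: L0/L1/L2 = ED/BH/- → run E
t=8: L0/L1/L2 = DG/BHE/- → run D
t=9: L0/L1/L2 = DG/BHE/- → run D
t=10: L0/L1/L2 = G/BHED/- → run G
t=11: L0/L1/L2 = G/BHED/- → run G
t=12: L0/L1/L2 = -/BHEDG/- → run B
t=13: L0/L1/L2 = -/BHEDG/- → run B
t=14: L0/L1/L2 = -/HEDG/- → run H
t=15: L0/L1/L2 = -/HEDG/- → run H
t=16: L0/L1/L2 = -/HEDG/- → run H
t=17: L0/L1/L2 = -/HEDG/- → run H
t=18: L0/L1/L2 = -/EDG/H → run E
t=19: L0/L1/L2 = -/EDG/H → run E
t=20: L0/L1/L2 = -/EDG/H → run E
t=21: L0/L1/L2 = -/EDG/H → run E
t=22: L0/L1/L2 = -/DG/H → run D
t=23: L0/L1/L2 = -/DG/H → run D
t=24: L0/L1/L2 = -/DG/H → run D
t=25: L0/L1/L2 = -/G/H → run G
t=26: L0/L1/L2 = -/-/H → run H
t=27: L0/L1/L2 = -/-/H → run H
t=28: (idle)
t=29: (idle)
t=30: (idle)
t=31: (idle)
t=32: (idle)
t=33: (idle)
t=34: (idle)
t=35: (idle)

completion order = C, B, E, D, G, H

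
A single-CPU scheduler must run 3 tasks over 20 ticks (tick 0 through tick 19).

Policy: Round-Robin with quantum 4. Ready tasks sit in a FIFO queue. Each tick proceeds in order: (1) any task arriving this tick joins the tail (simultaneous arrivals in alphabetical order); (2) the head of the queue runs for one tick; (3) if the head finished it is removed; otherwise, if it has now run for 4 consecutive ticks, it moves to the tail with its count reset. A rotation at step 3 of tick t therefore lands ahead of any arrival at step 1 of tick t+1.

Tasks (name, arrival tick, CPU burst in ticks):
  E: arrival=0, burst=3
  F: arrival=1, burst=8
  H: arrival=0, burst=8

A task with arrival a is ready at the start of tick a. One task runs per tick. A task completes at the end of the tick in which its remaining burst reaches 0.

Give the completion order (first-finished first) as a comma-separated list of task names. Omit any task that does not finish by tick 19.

t=0: queue=[E,H] q_used=0 → run E
t=1: queue=[E,H,F] q_used=1 → run E
t=2: queue=[E,H,F] q_used=2 → run E
t=3: queue=[H,F] q_used=0 → run H
t=4: queue=[H,F] q_used=1 → run H
t=5: queue=[H,F] q_used=2 → run H
t=6: queue=[H,F] q_used=3 → run H
t=7: queue=[F,H] q_used=0 → run F
t=8: queue=[F,H] q_used=1 → run F
t=9: queue=[F,H] q_used=2 → run F
t=10: queue=[F,H] q_used=3 → run F
t=11: queue=[H,F] q_used=0 → run H
t=12: queue=[H,F] q_used=1 → run H
t=13: queue=[H,F] q_used=2 → run H
t=14: queue=[H,F] q_used=3 → run H
t=15: queue=[F] q_used=0 → run F
t=16: queue=[F] q_used=1 → run F
t=17: queue=[F] q_used=2 → run F
t=18: queue=[F] q_used=3 → run F
t=19: (idle)

completion order = E, H, F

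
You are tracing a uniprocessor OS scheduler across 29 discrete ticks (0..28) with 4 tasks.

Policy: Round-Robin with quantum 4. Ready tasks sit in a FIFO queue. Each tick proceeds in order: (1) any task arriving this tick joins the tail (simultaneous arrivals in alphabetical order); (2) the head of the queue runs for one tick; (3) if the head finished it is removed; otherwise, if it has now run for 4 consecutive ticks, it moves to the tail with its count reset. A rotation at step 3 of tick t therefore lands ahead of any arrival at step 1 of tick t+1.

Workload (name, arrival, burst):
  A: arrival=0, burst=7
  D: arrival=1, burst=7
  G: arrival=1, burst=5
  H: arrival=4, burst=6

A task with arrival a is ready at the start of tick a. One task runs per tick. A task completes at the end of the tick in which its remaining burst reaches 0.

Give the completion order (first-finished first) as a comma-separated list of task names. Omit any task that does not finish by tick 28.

t=0: queue=[A] q_used=0 → run A
t=1: queue=[A,D,G] q_used=1 → run A
t=2: queue=[A,D,G] q_used=2 → run A
t=3: queue=[A,D,G] q_used=3 → run A
t=4: queue=[D,G,A,H] q_used=0 → run D
t=5: queue=[D,G,A,H] q_used=1 → run D
t=6: queue=[D,G,A,H] q_used=2 → run D
t=7: queue=[D,G,A,H] q_used=3 → run D
t=8: queue=[G,A,H,D] q_used=0 → run G
t=9: queue=[G,A,H,D] q_used=1 → run G
t=10: queue=[G,A,H,D] q_used=2 → run G
t=11: queue=[G,A,H,D] q_used=3 → run G
t=12: queue=[A,H,D,G] q_used=0 → run A
t=13: queue=[A,H,D,G] q_used=1 → run A
t=14: queue=[A,H,D,G] q_used=2 → run A
t=15: queue=[H,D,G] q_used=0 → run H
t=16: queue=[H,D,G] q_used=1 → run H
t=17: queue=[H,D,G] q_used=2 → run H
t=18: queue=[H,D,G] q_used=3 → run H
t=19: queue=[D,G,H] q_used=0 → run D
t=20: queue=[D,G,H] q_used=1 → run D
t=21: queue=[D,G,H] q_used=2 → run D
t=22: queue=[G,H] q_used=0 → run G
t=23: queue=[H] q_used=0 → run H
t=24: queue=[H] q_used=1 → run H
t=25: (idle)
t=26: (idle)
t=27: (idle)
t=28: (idle)

completion order = A, D, G, H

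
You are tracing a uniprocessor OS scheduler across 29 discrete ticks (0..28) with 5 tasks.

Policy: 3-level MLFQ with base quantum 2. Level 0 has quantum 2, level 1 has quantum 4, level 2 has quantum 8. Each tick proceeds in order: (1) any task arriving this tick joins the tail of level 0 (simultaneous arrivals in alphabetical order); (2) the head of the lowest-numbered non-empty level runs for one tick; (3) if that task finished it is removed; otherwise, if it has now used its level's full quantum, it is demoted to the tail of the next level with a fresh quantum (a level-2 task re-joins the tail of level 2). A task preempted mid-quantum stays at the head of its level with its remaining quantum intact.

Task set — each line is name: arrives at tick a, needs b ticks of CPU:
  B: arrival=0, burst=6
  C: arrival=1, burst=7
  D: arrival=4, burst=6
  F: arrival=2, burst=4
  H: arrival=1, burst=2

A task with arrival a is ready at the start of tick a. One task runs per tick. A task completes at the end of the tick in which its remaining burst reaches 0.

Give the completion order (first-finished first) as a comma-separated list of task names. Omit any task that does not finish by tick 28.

t=0: L0/L1/L2 = B/-/- → run B
t=1: L0/L1/L2 = BCH/-/- → run B
t=2: L0/L1/L2 = CHF/B/- → run C
t=3: L0/L1/L2 = CHF/B/- → run C
t=4: L0/L1/L2 = HFD/BC/- → run H
t=5: L0/L1/L2 = HFD/BC/- → run H
t=6: L0/L1/L2 = FD/BC/- → run F
t=7: L0/L1/L2 = FD/BC/- → run F
t=8: L0/L1/L2 = D/BCF/- → run D
t=9: L0/L1/L2 = D/BCF/- → run D
t=10: L0/L1/L2 = -/BCFD/- → run B
t=11: L0/L1/L2 = -/BCFD/- → run B
t=12: L0/L1/L2 = -/BCFD/- → run B
t=13: L0/L1/L2 = -/BCFD/- → run B
t=14: L0/L1/L2 = -/CFD/- → run C
t=15: L0/L1/L2 = -/CFD/- → run C
t=16: L0/L1/L2 = -/CFD/- → run C
t=17: L0/L1/L2 = -/CFD/- → run C
t=18: L0/L1/L2 = -/FD/C → run F
t=19: L0/L1/L2 = -/FD/C → run F
t=20: L0/L1/L2 = -/D/C → run D
t=21: L0/L1/L2 = -/D/C → run D
t=22: L0/L1/L2 = -/D/C → run D
t=23: L0/L1/L2 = -/D/C → run D
t=24: L0/L1/L2 = -/-/C → run C
t=25: (idle)
t=26: (idle)
t=27: (idle)
t=28: (idle)

completion order = H, B, F, D, C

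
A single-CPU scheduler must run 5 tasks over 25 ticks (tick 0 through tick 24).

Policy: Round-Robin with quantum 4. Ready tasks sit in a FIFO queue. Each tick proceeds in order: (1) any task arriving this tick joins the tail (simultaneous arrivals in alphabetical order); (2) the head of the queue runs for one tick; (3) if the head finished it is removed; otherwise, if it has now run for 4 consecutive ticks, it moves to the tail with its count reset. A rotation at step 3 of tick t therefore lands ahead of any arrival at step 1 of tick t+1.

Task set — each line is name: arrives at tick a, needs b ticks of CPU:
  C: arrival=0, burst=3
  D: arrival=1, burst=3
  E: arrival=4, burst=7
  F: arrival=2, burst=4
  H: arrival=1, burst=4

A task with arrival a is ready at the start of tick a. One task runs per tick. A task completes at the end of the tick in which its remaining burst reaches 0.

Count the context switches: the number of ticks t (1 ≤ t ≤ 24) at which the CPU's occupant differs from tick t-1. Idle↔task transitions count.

context switches = 5

t=0: queue=[C] q_used=0 → run C
t=1: queue=[C,D,H] q_used=1 → run C
t=2: queue=[C,D,H,F] q_used=2 → run C
t=3: queue=[D,H,F] q_used=0 → run D
t=4: queue=[D,H,F,E] q_used=1 → run D
t=5: queue=[D,H,F,E] q_used=2 → run D
t=6: queue=[H,F,E] q_used=0 → run H
t=7: queue=[H,F,E] q_used=1 → run H
t=8: queue=[H,F,E] q_used=2 → run H
t=9: queue=[H,F,E] q_used=3 → run H
t=10: queue=[F,E] q_used=0 → run F
t=11: queue=[F,E] q_used=1 → run F
t=12: queue=[F,E] q_used=2 → run F
t=13: queue=[F,E] q_used=3 → run F
t=14: queue=[E] q_used=0 → run E
t=15: queue=[E] q_used=1 → run E
t=16: queue=[E] q_used=2 → run E
t=17: queue=[E] q_used=3 → run E
t=18: queue=[E] q_used=0 → run E
t=19: queue=[E] q_used=1 → run E
t=20: queue=[E] q_used=2 → run E
t=21: (idle)
t=22: (idle)
t=23: (idle)
t=24: (idle)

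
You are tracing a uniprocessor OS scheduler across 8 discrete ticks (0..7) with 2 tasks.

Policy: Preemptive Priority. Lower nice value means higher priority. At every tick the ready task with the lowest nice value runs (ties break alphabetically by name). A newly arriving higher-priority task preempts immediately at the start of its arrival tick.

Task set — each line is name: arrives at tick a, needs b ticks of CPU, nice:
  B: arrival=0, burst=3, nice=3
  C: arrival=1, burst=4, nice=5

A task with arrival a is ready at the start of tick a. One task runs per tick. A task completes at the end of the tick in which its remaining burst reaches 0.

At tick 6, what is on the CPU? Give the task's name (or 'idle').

t=0: ready={B} → run B
t=1: ready={B,C} → run B
t=2: ready={B,C} → run B
t=3: ready={C} → run C
t=4: ready={C} → run C
t=5: ready={C} → run C
t=6: ready={C} → run C
t=7: (idle)

running at tick 6 = C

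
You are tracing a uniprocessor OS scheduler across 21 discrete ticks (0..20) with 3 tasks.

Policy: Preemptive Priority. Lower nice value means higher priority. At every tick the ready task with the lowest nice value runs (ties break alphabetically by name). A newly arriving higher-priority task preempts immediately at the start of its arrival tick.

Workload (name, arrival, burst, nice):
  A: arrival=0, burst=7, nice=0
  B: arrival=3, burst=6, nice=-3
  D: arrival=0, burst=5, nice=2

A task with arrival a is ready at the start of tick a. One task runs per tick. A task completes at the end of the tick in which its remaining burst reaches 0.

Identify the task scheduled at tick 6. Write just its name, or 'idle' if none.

running at tick 6 = B

t=0: ready={A,D} → run A
t=1: ready={A,D} → run A
t=2: ready={A,D} → run A
t=3: ready={A,B,D} → run B
t=4: ready={A,B,D} → run B
t=5: ready={A,B,D} → run B
t=6: ready={A,B,D} → run B
t=7: ready={A,B,D} → run B
t=8: ready={A,B,D} → run B
t=9: ready={A,D} → run A
t=10: ready={A,D} → run A
t=11: ready={A,D} → run A
t=12: ready={A,D} → run A
t=13: ready={D} → run D
t=14: ready={D} → run D
t=15: ready={D} → run D
t=16: ready={D} → run D
t=17: ready={D} → run D
t=18: (idle)
t=19: (idle)
t=20: (idle)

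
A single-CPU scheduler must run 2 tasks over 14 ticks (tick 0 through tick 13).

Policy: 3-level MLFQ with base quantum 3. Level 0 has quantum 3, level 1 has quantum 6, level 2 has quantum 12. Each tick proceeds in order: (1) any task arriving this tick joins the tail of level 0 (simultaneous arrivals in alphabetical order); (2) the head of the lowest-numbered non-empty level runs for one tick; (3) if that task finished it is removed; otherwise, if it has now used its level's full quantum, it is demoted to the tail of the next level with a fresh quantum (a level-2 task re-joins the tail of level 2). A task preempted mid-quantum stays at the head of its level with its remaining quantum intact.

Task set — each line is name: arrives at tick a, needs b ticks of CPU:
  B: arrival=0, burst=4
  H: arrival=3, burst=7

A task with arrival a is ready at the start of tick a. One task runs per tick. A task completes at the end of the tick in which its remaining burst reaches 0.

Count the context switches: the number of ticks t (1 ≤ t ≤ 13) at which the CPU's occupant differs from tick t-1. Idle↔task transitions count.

t=0: L0/L1/L2 = B/-/- → run B
t=1: L0/L1/L2 = B/-/- → run B
t=2: L0/L1/L2 = B/-/- → run B
t=3: L0/L1/L2 = H/B/- → run H
t=4: L0/L1/L2 = H/B/- → run H
t=5: L0/L1/L2 = H/B/- → run H
t=6: L0/L1/L2 = -/BH/- → run B
t=7: L0/L1/L2 = -/H/- → run H
t=8: L0/L1/L2 = -/H/- → run H
t=9: L0/L1/L2 = -/H/- → run H
t=10: L0/L1/L2 = -/H/- → run H
t=11: (idle)
t=12: (idle)
t=13: (idle)

context switches = 4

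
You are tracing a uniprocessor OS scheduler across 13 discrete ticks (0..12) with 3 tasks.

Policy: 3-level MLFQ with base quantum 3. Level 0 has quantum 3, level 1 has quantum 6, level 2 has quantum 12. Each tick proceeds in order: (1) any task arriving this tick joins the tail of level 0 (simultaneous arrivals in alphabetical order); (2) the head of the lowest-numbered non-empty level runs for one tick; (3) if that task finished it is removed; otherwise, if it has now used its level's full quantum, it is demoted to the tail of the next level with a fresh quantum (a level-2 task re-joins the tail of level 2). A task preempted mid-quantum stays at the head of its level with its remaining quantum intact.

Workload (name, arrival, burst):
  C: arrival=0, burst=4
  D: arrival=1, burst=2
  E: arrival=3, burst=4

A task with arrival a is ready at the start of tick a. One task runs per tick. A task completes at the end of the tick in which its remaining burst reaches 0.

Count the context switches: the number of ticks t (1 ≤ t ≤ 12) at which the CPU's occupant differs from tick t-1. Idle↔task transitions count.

context switches = 5

t=0: L0/L1/L2 = C/-/- → run C
t=1: L0/L1/L2 = CD/-/- → run C
t=2: L0/L1/L2 = CD/-/- → run C
t=3: L0/L1/L2 = DE/C/- → run D
t=4: L0/L1/L2 = DE/C/- → run D
t=5: L0/L1/L2 = E/C/- → run E
t=6: L0/L1/L2 = E/C/- → run E
t=7: L0/L1/L2 = E/C/- → run E
t=8: L0/L1/L2 = -/CE/- → run C
t=9: L0/L1/L2 = -/E/- → run E
t=10: (idle)
t=11: (idle)
t=12: (idle)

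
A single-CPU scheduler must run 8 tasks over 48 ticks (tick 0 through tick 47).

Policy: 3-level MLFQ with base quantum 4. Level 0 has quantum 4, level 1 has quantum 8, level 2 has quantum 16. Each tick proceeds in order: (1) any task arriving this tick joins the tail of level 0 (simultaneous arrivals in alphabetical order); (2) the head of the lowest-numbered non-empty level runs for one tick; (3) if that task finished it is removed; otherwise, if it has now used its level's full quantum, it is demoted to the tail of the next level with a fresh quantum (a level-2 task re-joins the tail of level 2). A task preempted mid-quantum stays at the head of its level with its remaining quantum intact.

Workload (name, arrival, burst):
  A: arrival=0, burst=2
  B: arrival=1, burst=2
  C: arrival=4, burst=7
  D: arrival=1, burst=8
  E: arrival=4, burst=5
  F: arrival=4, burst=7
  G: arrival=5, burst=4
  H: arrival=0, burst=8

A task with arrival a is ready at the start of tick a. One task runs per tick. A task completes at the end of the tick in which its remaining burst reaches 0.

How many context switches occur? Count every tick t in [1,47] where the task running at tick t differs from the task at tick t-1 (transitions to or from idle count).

t=0: L0/L1/L2 = AH/-/- → run A
t=1: L0/L1/L2 = AHBD/-/- → run A
t=2: L0/L1/L2 = HBD/-/- → run H
t=3: L0/L1/L2 = HBD/-/- → run H
t=4: L0/L1/L2 = HBDCEF/-/- → run H
t=5: L0/L1/L2 = HBDCEFG/-/- → run H
t=6: L0/L1/L2 = BDCEFG/H/- → run B
t=7: L0/L1/L2 = BDCEFG/H/- → run B
t=8: L0/L1/L2 = DCEFG/H/- → run D
t=9: L0/L1/L2 = DCEFG/H/- → run D
t=10: L0/L1/L2 = DCEFG/H/- → run D
t=11: L0/L1/L2 = DCEFG/H/- → run D
t=12: L0/L1/L2 = CEFG/HD/- → run C
t=13: L0/L1/L2 = CEFG/HD/- → run C
t=14: L0/L1/L2 = CEFG/HD/- → run C
t=15: L0/L1/L2 = CEFG/HD/- → run C
t=16: L0/L1/L2 = EFG/HDC/- → run E
t=17: L0/L1/L2 = EFG/HDC/- → run E
t=18: L0/L1/L2 = EFG/HDC/- → run E
t=19: L0/L1/L2 = EFG/HDC/- → run E
t=20: L0/L1/L2 = FG/HDCE/- → run F
t=21: L0/L1/L2 = FG/HDCE/- → run F
t=22: L0/L1/L2 = FG/HDCE/- → run F
t=23: L0/L1/L2 = FG/HDCE/- → run F
t=24: L0/L1/L2 = G/HDCEF/- → run G
t=25: L0/L1/L2 = G/HDCEF/- → run G
t=26: L0/L1/L2 = G/HDCEF/- → run G
t=27: L0/L1/L2 = G/HDCEF/- → run G
t=28: L0/L1/L2 = -/HDCEF/- → run H
t=29: L0/L1/L2 = -/HDCEF/- → run H
t=30: L0/L1/L2 = -/HDCEF/- → run H
t=31: L0/L1/L2 = -/HDCEF/- → run H
t=32: L0/L1/L2 = -/DCEF/- → run D
t=33: L0/L1/L2 = -/DCEF/- → run D
t=34: L0/L1/L2 = -/DCEF/- → run D
t=35: L0/L1/L2 = -/DCEF/- → run D
t=36: L0/L1/L2 = -/CEF/- → run C
t=37: L0/L1/L2 = -/CEF/- → run C
t=38: L0/L1/L2 = -/CEF/- → run C
t=39: L0/L1/L2 = -/EF/- → run E
t=40: L0/L1/L2 = -/F/- → run F
t=41: L0/L1/L2 = -/F/- → run F
t=42: L0/L1/L2 = -/F/- → run F
t=43: (idle)
t=44: (idle)
t=45: (idle)
t=46: (idle)
t=47: (idle)

context switches = 13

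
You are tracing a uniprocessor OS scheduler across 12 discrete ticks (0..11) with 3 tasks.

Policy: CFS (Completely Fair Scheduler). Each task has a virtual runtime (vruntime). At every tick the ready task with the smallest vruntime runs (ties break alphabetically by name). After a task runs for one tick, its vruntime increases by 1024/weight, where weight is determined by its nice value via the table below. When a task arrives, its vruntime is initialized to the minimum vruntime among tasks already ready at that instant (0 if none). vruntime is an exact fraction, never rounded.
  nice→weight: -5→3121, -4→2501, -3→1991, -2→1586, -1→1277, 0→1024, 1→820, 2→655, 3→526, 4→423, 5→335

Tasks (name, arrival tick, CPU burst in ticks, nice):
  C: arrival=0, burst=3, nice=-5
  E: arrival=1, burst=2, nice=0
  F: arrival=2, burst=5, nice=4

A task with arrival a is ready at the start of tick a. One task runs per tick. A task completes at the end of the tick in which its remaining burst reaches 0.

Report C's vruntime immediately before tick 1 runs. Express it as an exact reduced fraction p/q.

vruntime(C, start of tick 1) = 1024/3121

t=0: vr[C=0] → run C
t=1: vr[C=1024/3121 E=1024/3121] → run C
t=2: vr[C=2048/3121 E=1024/3121 F=1024/3121] → run E
t=3: vr[C=2048/3121 E=4145/3121 F=1024/3121] → run F
t=4: vr[C=2048/3121 E=4145/3121 F=3629056/1320183] → run C
t=5: vr[E=4145/3121 F=3629056/1320183] → run E
t=6: vr[F=3629056/1320183] → run F
t=7: vr[F=6824960/1320183] → run F
t=8: vr[F=3340288/440061] → run F
t=9: vr[F=13216768/1320183] → run F
t=10: (idle)
t=11: (idle)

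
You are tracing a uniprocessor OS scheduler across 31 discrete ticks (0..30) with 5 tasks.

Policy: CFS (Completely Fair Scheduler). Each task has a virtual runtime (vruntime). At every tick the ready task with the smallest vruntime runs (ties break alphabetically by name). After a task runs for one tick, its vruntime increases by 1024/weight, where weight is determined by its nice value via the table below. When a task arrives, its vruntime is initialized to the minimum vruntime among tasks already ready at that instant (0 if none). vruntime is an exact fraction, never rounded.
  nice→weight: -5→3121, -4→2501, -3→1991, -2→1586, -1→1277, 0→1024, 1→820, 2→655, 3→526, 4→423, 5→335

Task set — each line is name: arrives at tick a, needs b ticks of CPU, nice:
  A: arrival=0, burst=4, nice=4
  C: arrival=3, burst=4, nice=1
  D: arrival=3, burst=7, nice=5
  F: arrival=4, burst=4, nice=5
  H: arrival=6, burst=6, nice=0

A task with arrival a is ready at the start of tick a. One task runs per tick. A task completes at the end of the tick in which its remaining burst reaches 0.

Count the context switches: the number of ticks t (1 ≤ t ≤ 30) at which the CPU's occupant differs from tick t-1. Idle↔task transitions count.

t=0: vr[A=0] → run A
t=1: vr[A=1024/423] → run A
t=2: vr[A=2048/423] → run A
t=3: vr[A=1024/141 C=1024/141 D=1024/141] → run A
t=4: vr[C=1024/141 D=1024/141 F=1024/141] → run C
t=5: vr[C=246016/28905 D=1024/141 F=1024/141] → run D
t=6: vr[C=246016/28905 D=487424/47235 F=1024/141 H=1024/141] → run F
t=7: vr[C=246016/28905 D=487424/47235 F=487424/47235 H=1024/141] → run H
t=8: vr[C=246016/28905 D=487424/47235 F=487424/47235 H=1165/141] → run H
t=9: vr[C=246016/28905 D=487424/47235 F=487424/47235 H=1306/141] → run C
t=10: vr[C=282112/28905 D=487424/47235 F=487424/47235 H=1306/141] → run H
t=11: vr[C=282112/28905 D=487424/47235 F=487424/47235 H=1447/141] → run C
t=12: vr[C=318208/28905 D=487424/47235 F=487424/47235 H=1447/141] → run H
t=13: vr[C=318208/28905 D=487424/47235 F=487424/47235 H=1588/141] → run D
t=14: vr[C=318208/28905 D=631808/47235 F=487424/47235 H=1588/141] → run F
t=15: vr[C=318208/28905 D=631808/47235 F=631808/47235 H=1588/141] → run C
t=16: vr[D=631808/47235 F=631808/47235 H=1588/141] → run H
t=17: vr[D=631808/47235 F=631808/47235 H=1729/141] → run H
t=18: vr[D=631808/47235 F=631808/47235] → run D
t=19: vr[D=776192/47235 F=631808/47235] → run F
t=20: vr[D=776192/47235 F=776192/47235] → run D
t=21: vr[D=920576/47235 F=776192/47235] → run F
t=22: vr[D=920576/47235] → run D
t=23: vr[D=212992/9447] → run D
t=24: vr[D=1209344/47235] → run D
t=25: (idle)
t=26: (idle)
t=27: (idle)
t=28: (idle)
t=29: (idle)
t=30: (idle)

context switches = 18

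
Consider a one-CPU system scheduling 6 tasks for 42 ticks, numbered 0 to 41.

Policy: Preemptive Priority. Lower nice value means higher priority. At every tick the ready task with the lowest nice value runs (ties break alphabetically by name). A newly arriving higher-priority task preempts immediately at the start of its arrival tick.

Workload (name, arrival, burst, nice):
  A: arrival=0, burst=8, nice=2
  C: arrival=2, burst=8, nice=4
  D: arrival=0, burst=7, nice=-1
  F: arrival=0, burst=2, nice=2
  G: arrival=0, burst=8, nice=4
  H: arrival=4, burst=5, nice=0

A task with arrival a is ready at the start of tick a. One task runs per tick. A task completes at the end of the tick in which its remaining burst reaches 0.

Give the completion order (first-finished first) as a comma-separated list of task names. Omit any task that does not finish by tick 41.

t=0: ready={A,D,F,G} → run D
t=1: ready={A,D,F,G} → run D
t=2: ready={A,C,D,F,G} → run D
t=3: ready={A,C,D,F,G} → run D
t=4: ready={A,C,D,F,G,H} → run D
t=5: ready={A,C,D,F,G,H} → run D
t=6: ready={A,C,D,F,G,H} → run D
t=7: ready={A,C,F,G,H} → run H
t=8: ready={A,C,F,G,H} → run H
t=9: ready={A,C,F,G,H} → run H
t=10: ready={A,C,F,G,H} → run H
t=11: ready={A,C,F,G,H} → run H
t=12: ready={A,C,F,G} → run A
t=13: ready={A,C,F,G} → run A
t=14: ready={A,C,F,G} → run A
t=15: ready={A,C,F,G} → run A
t=16: ready={A,C,F,G} → run A
t=17: ready={A,C,F,G} → run A
t=18: ready={A,C,F,G} → run A
t=19: ready={A,C,F,G} → run A
t=20: ready={C,F,G} → run F
t=21: ready={C,F,G} → run F
t=22: ready={C,G} → run C
t=23: ready={C,G} → run C
t=24: ready={C,G} → run C
t=25: ready={C,G} → run C
t=26: ready={C,G} → run C
t=27: ready={C,G} → run C
t=28: ready={C,G} → run C
t=29: ready={C,G} → run C
t=30: ready={G} → run G
t=31: ready={G} → run G
t=32: ready={G} → run G
t=33: ready={G} → run G
t=34: ready={G} → run G
t=35: ready={G} → run G
t=36: ready={G} → run G
t=37: ready={G} → run G
t=38: (idle)
t=39: (idle)
t=40: (idle)
t=41: (idle)

completion order = D, H, A, F, C, G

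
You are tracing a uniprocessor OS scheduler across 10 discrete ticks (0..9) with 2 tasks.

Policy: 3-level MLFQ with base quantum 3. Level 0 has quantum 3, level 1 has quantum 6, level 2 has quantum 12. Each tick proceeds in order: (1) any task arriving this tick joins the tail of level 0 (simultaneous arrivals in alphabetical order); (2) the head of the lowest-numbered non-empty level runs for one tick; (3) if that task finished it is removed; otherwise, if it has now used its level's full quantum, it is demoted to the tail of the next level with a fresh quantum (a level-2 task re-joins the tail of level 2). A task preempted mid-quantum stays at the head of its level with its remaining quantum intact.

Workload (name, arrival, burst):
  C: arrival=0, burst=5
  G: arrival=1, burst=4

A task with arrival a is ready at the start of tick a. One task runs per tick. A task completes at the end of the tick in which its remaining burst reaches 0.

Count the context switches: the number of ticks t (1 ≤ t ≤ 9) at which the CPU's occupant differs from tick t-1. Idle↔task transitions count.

t=0: L0/L1/L2 = C/-/- → run C
t=1: L0/L1/L2 = CG/-/- → run C
t=2: L0/L1/L2 = CG/-/- → run C
t=3: L0/L1/L2 = G/C/- → run G
t=4: L0/L1/L2 = G/C/- → run G
t=5: L0/L1/L2 = G/C/- → run G
t=6: L0/L1/L2 = -/CG/- → run C
t=7: L0/L1/L2 = -/CG/- → run C
t=8: L0/L1/L2 = -/G/- → run G
t=9: (idle)

context switches = 4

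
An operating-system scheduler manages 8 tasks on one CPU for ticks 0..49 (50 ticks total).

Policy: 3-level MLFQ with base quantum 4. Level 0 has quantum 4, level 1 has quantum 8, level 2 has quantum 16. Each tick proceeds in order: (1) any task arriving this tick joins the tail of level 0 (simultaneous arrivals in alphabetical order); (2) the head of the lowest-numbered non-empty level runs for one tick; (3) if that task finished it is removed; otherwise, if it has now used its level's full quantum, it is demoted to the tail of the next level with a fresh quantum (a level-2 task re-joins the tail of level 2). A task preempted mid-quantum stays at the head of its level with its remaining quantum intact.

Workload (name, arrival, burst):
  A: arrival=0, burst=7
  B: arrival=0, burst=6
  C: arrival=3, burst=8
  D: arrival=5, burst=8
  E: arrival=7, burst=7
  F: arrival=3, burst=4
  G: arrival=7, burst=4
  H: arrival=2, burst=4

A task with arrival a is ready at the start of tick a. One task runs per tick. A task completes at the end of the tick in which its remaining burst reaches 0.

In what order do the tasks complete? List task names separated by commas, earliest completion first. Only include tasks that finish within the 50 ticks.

completion order = H, F, G, A, B, C, D, E

t=0: L0/L1/L2 = AB/-/- → run A
t=1: L0/L1/L2 = AB/-/- → run A
t=2: L0/L1/L2 = ABH/-/- → run A
t=3: L0/L1/L2 = ABHCF/-/- → run A
t=4: L0/L1/L2 = BHCF/A/- → run B
t=5: L0/L1/L2 = BHCFD/A/- → run B
t=6: L0/L1/L2 = BHCFD/A/- → run B
t=7: L0/L1/L2 = BHCFDEG/A/- → run B
t=8: L0/L1/L2 = HCFDEG/AB/- → run H
t=9: L0/L1/L2 = HCFDEG/AB/- → run H
t=10: L0/L1/L2 = HCFDEG/AB/- → run H
t=11: L0/L1/L2 = HCFDEG/AB/- → run H
t=12: L0/L1/L2 = CFDEG/AB/- → run C
t=13: L0/L1/L2 = CFDEG/AB/- → run C
t=14: L0/L1/L2 = CFDEG/AB/- → run C
t=15: L0/L1/L2 = CFDEG/AB/- → run C
t=16: L0/L1/L2 = FDEG/ABC/- → run F
t=17: L0/L1/L2 = FDEG/ABC/- → run F
t=18: L0/L1/L2 = FDEG/ABC/- → run F
t=19: L0/L1/L2 = FDEG/ABC/- → run F
t=20: L0/L1/L2 = DEG/ABC/- → run D
t=21: L0/L1/L2 = DEG/ABC/- → run D
t=22: L0/L1/L2 = DEG/ABC/- → run D
t=23: L0/L1/L2 = DEG/ABC/- → run D
t=24: L0/L1/L2 = EG/ABCD/- → run E
t=25: L0/L1/L2 = EG/ABCD/- → run E
t=26: L0/L1/L2 = EG/ABCD/- → run E
t=27: L0/L1/L2 = EG/ABCD/- → run E
t=28: L0/L1/L2 = G/ABCDE/- → run G
t=29: L0/L1/L2 = G/ABCDE/- → run G
t=30: L0/L1/L2 = G/ABCDE/- → run G
t=31: L0/L1/L2 = G/ABCDE/- → run G
t=32: L0/L1/L2 = -/ABCDE/- → run A
t=33: L0/L1/L2 = -/ABCDE/- → run A
t=34: L0/L1/L2 = -/ABCDE/- → run A
t=35: L0/L1/L2 = -/BCDE/- → run B
t=36: L0/L1/L2 = -/BCDE/- → run B
t=37: L0/L1/L2 = -/CDE/- → run C
t=38: L0/L1/L2 = -/CDE/- → run C
t=39: L0/L1/L2 = -/CDE/- → run C
t=40: L0/L1/L2 = -/CDE/- → run C
t=41: L0/L1/L2 = -/DE/- → run D
t=42: L0/L1/L2 = -/DE/- → run D
t=43: L0/L1/L2 = -/DE/- → run D
t=44: L0/L1/L2 = -/DE/- → run D
t=45: L0/L1/L2 = -/E/- → run E
t=46: L0/L1/L2 = -/E/- → run E
t=47: L0/L1/L2 = -/E/- → run E
t=48: (idle)
t=49: (idle)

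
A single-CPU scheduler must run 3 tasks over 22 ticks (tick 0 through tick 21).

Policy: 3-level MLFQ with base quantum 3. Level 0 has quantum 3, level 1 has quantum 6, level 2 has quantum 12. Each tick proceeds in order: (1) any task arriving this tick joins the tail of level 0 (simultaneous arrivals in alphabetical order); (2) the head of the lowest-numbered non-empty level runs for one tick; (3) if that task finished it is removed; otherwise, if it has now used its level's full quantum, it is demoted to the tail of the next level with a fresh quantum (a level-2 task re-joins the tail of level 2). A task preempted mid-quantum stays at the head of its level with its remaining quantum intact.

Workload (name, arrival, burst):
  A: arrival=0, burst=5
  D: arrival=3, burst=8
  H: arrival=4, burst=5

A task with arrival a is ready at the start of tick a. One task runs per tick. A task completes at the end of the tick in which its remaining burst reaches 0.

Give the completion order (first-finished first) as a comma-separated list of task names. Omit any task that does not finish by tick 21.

t=0: L0/L1/L2 = A/-/- → run A
t=1: L0/L1/L2 = A/-/- → run A
t=2: L0/L1/L2 = A/-/- → run A
t=3: L0/L1/L2 = D/A/- → run D
t=4: L0/L1/L2 = DH/A/- → run D
t=5: L0/L1/L2 = DH/A/- → run D
t=6: L0/L1/L2 = H/AD/- → run H
t=7: L0/L1/L2 = H/AD/- → run H
t=8: L0/L1/L2 = H/AD/- → run H
t=9: L0/L1/L2 = -/ADH/- → run A
t=10: L0/L1/L2 = -/ADH/- → run A
t=11: L0/L1/L2 = -/DH/- → run D
t=12: L0/L1/L2 = -/DH/- → run D
t=13: L0/L1/L2 = -/DH/- → run D
t=14: L0/L1/L2 = -/DH/- → run D
t=15: L0/L1/L2 = -/DH/- → run D
t=16: L0/L1/L2 = -/H/- → run H
t=17: L0/L1/L2 = -/H/- → run H
t=18: (idle)
t=19: (idle)
t=20: (idle)
t=21: (idle)

completion order = A, D, H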